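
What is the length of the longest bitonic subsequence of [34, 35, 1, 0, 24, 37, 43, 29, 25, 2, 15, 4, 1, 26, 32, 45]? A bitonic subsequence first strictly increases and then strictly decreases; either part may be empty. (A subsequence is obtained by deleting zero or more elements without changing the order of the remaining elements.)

9

One longest bitonic subsequence is 34, 35, 37, 43, 29, 25, 15, 4, 1 (positions 1,2,6,7,8,9,11,12,13): it rises to 43 then falls. Length 9 is optimal.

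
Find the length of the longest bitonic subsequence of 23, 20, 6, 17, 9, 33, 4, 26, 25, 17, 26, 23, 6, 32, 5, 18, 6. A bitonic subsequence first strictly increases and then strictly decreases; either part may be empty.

8

One longest bitonic subsequence is 6, 17, 33, 26, 25, 23, 18, 6 (positions 3,4,6,8,9,12,16,17): it rises to 33 then falls. Length 8 is optimal.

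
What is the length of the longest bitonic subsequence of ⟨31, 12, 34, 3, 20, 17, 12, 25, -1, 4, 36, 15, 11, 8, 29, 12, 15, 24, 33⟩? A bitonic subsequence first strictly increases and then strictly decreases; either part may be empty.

7

One longest bitonic subsequence is 31, 34, 20, 17, 15, 11, 8 (positions 1,3,5,6,12,13,14): it rises to 34 then falls. Length 7 is optimal.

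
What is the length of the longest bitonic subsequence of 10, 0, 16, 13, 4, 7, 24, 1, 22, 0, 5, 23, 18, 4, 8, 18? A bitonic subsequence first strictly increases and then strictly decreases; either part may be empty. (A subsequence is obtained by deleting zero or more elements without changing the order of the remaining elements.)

One longest bitonic subsequence is 0, 4, 7, 24, 23, 18, 8 (positions 2,5,6,7,12,13,15): it rises to 24 then falls. Length 7 is optimal.

7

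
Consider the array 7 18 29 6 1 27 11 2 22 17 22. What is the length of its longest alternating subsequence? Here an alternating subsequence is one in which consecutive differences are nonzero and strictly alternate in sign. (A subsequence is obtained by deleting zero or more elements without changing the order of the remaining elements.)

8

Track the best alternating length ending on an up-step vs a down-step at each position: up/down = 1/1, 2/1, 2/1, 1/3, 1/3, 4/3, 4/5, 4/5, 6/5, 6/7, 8/5.
The maximum over both is 8; one such subsequence is 7, 18, 6, 27, 11, 22, 17, 22.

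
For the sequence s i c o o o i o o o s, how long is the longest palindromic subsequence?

One longest palindromic subsequence is soooiooos (positions 1,4,5,6,7,8,9,10,11); it reads the same forward and backward, and the interval DP gives dp[1][11] = 9.

9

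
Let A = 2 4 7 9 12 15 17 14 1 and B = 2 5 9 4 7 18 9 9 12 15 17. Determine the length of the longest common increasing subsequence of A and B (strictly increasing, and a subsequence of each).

For each value that appears in both, track the longest common increasing run ending there.
The best achievable length is 7; one witness is 2, 4, 7, 9, 12, 15, 17 (A-positions 1,2,3,4,5,6,7, B-positions 1,4,5,7,9,10,11).

7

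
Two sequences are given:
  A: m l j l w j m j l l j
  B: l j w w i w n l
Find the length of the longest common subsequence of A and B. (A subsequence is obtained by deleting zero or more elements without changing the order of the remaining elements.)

A longest common subsequence is ljwl (length 4); the LCS DP confirms no longer common subsequence exists.

4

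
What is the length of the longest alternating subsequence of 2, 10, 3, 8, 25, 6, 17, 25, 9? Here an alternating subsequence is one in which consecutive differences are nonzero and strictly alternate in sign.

A longest alternating subsequence is 2, 10, 3, 8, 6, 17, 9 (positions 1,2,3,4,6,7,9); its 6 consecutive differences strictly alternate in sign, and length 7 is optimal.

7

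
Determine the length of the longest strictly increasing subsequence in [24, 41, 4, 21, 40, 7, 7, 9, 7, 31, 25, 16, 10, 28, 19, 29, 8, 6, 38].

Scanning left to right, the best length ending at each element is: 24→1, 41→2, 4→1, 21→2, 40→3, 7→2, 7→2, 9→3, 7→2, 31→4, 25→4, 16→4, 10→4, 28→5, 19→5, 29→6, 8→3, 6→2, 38→7.
So the longest increasing subsequence has length 7, e.g. 4, 7, 9, 25, 28, 29, 38.

7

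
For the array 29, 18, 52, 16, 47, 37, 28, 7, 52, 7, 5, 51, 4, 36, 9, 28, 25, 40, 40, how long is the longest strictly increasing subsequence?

4

Scanning left to right, the best length ending at each element is: 29→1, 18→1, 52→2, 16→1, 47→2, 37→2, 28→2, 7→1, 52→3, 7→1, 5→1, 51→3, 4→1, 36→3, 9→2, 28→3, 25→3, 40→4, 40→4.
So the longest increasing subsequence has length 4, e.g. 18, 28, 36, 40.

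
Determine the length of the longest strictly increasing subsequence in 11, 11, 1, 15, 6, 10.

Let dp[i] be the longest increasing subsequence ending at position i. Then dp = [1, 1, 1, 2, 2, 3].
The maximum is 3; one witness is 1, 6, 10 at positions 3,5,6.

3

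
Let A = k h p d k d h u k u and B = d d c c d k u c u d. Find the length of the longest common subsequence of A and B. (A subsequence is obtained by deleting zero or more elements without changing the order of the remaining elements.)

4

A longest common subsequence is dkuu (length 4); the LCS DP confirms no longer common subsequence exists.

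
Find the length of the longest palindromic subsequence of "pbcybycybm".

One longest palindromic subsequence is bcybycb (positions 2,3,4,5,6,7,9); it reads the same forward and backward, and the interval DP gives dp[1][10] = 7.

7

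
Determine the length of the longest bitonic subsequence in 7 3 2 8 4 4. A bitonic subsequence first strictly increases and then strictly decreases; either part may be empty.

One longest bitonic subsequence is 7, 3, 2 (positions 1,2,3): it rises to 7 then falls. Length 3 is optimal.

3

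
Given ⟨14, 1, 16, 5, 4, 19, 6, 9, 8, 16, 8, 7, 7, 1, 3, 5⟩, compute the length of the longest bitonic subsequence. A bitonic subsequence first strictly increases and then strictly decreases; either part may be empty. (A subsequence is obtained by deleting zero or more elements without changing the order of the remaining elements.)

One longest bitonic subsequence is 1, 5, 6, 9, 16, 8, 7, 5 (positions 2,4,7,8,10,11,13,16): it rises to 16 then falls. Length 8 is optimal.

8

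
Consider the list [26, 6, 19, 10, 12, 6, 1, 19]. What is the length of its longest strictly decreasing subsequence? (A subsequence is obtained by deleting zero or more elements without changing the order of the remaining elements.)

One longest decreasing subsequence is 26, 19, 10, 6, 1 (positions 1,3,4,6,7), of length 5; no longer one exists.

5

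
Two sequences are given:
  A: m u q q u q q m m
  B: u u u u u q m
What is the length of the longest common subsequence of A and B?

4

A longest common subsequence is uuqm (length 4); the LCS DP confirms no longer common subsequence exists.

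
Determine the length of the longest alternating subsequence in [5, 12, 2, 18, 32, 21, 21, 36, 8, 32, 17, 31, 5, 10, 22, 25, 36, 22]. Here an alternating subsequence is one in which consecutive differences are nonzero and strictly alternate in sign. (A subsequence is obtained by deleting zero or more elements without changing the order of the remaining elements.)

Track the best alternating length ending on an up-step vs a down-step at each position: up/down = 1/1, 2/1, 1/3, 4/1, 4/1, 4/5, 4/5, 6/1, 4/7, 8/7, 8/9, 10/9, 4/11, 12/11, 12/11, 12/11, 12/1, 12/13.
The maximum over both is 13; one such subsequence is 5, 12, 2, 32, 21, 36, 8, 32, 17, 31, 5, 25, 22.

13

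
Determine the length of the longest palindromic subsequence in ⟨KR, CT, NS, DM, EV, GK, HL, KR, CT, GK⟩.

3

Using dp[i][j] = 2 + dp[i+1][j−1] if the ends match, else max(dp[i+1][j], dp[i][j−1]):
dp[1][10] = 3. A witness is GK CT GK at positions 6,9,10.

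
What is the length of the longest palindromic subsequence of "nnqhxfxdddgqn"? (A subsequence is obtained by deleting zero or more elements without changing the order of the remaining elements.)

7

Using dp[i][j] = 2 + dp[i+1][j−1] if the ends match, else max(dp[i+1][j], dp[i][j−1]):
dp[1][13] = 7. A witness is nqdddqn at positions 1,3,8,9,10,12,13.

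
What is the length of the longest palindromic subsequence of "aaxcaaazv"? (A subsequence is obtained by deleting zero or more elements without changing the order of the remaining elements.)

5

Using dp[i][j] = 2 + dp[i+1][j−1] if the ends match, else max(dp[i+1][j], dp[i][j−1]):
dp[1][9] = 5. A witness is aaaaa at positions 1,2,5,6,7.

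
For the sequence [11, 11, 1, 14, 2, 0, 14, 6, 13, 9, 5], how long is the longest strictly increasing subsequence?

4

Scanning left to right, the best length ending at each element is: 11→1, 11→1, 1→1, 14→2, 2→2, 0→1, 14→3, 6→3, 13→4, 9→4, 5→3.
So the longest increasing subsequence has length 4, e.g. 1, 2, 6, 13.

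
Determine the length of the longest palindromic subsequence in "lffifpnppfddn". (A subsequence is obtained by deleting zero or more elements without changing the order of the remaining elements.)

One longest palindromic subsequence is fpppf (positions 5,6,8,9,10); it reads the same forward and backward, and the interval DP gives dp[1][13] = 5.

5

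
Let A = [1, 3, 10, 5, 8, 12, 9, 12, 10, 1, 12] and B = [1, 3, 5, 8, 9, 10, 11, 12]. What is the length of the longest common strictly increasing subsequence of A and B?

7

For each value that appears in both, track the longest common increasing run ending there.
The best achievable length is 7; one witness is 1, 3, 5, 8, 9, 10, 12 (A-positions 1,2,4,5,7,9,11, B-positions 1,2,3,4,5,6,8).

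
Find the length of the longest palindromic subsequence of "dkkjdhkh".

4

One longest palindromic subsequence is dkkd (positions 1,2,3,5); it reads the same forward and backward, and the interval DP gives dp[1][8] = 4.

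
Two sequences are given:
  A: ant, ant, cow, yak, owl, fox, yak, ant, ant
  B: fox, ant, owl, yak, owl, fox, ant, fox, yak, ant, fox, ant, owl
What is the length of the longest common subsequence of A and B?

7

A longest common subsequence is ant, yak, owl, fox, yak, ant, ant (length 7); the LCS DP confirms no longer common subsequence exists.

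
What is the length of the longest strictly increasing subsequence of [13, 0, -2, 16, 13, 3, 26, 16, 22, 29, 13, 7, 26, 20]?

Scanning left to right, the best length ending at each element is: 13→1, 0→1, -2→1, 16→2, 13→2, 3→2, 26→3, 16→3, 22→4, 29→5, 13→3, 7→3, 26→5, 20→4.
So the longest increasing subsequence has length 5, e.g. 0, 13, 16, 22, 29.

5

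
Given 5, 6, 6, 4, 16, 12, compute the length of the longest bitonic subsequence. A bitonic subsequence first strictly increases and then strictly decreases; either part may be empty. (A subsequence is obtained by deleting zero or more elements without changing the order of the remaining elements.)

One longest bitonic subsequence is 5, 6, 16, 12 (positions 1,2,5,6): it rises to 16 then falls. Length 4 is optimal.

4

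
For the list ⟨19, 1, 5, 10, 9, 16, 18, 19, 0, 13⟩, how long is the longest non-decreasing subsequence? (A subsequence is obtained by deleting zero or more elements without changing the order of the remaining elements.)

6

Scanning left to right, the best length ending at each element is: 19→1, 1→1, 5→2, 10→3, 9→3, 16→4, 18→5, 19→6, 0→1, 13→4.
So the longest non-decreasing subsequence has length 6, e.g. 1, 5, 10, 16, 18, 19.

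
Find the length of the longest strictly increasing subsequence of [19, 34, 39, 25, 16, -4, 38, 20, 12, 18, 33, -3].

4

Let dp[i] be the longest increasing subsequence ending at position i. Then dp = [1, 2, 3, 2, 1, 1, 3, 2, 2, 3, 4, 2].
The maximum is 4; one witness is -4, 12, 18, 33 at positions 6,9,10,11.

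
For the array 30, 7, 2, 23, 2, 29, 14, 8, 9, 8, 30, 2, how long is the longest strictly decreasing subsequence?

Scanning left to right, the best length ending at each element is: 30→1, 7→2, 2→3, 23→2, 2→3, 29→2, 14→3, 8→4, 9→4, 8→5, 30→1, 2→6.
So the longest decreasing subsequence has length 6, e.g. 30, 23, 14, 9, 8, 2.

6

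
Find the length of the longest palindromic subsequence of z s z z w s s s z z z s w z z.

11

Using dp[i][j] = 2 + dp[i+1][j−1] if the ends match, else max(dp[i+1][j], dp[i][j−1]):
dp[1][15] = 11. A witness is zzwszzzswzz at positions 1,3,5,6,9,10,11,12,13,14,15.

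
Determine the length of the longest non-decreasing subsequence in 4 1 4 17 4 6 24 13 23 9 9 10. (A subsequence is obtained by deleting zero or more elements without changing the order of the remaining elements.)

7

Scanning left to right, the best length ending at each element is: 4→1, 1→1, 4→2, 17→3, 4→3, 6→4, 24→5, 13→5, 23→6, 9→5, 9→6, 10→7.
So the longest non-decreasing subsequence has length 7, e.g. 4, 4, 4, 6, 9, 9, 10.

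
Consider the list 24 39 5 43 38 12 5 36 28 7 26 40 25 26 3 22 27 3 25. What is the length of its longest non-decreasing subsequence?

Scanning left to right, the best length ending at each element is: 24→1, 39→2, 5→1, 43→3, 38→2, 12→2, 5→2, 36→3, 28→3, 7→3, 26→4, 40→5, 25→4, 26→5, 3→1, 22→4, 27→6, 3→2, 25→5.
So the longest non-decreasing subsequence has length 6, e.g. 5, 5, 7, 26, 26, 27.

6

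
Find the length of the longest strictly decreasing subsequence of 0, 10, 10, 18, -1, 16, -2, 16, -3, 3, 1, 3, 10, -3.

Scanning left to right, the best length ending at each element is: 0→1, 10→1, 10→1, 18→1, -1→2, 16→2, -2→3, 16→2, -3→4, 3→3, 1→4, 3→3, 10→3, -3→5.
So the longest decreasing subsequence has length 5, e.g. 18, 16, 3, 1, -3.

5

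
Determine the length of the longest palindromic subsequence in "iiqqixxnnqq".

6

Using dp[i][j] = 2 + dp[i+1][j−1] if the ends match, else max(dp[i+1][j], dp[i][j−1]):
dp[1][11] = 6. A witness is qqnnqq at positions 3,4,8,9,10,11.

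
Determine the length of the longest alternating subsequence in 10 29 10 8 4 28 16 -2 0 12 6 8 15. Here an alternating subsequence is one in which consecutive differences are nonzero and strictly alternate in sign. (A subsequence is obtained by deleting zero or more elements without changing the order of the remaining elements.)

8

Track the best alternating length ending on an up-step vs a down-step at each position: up/down = 1/1, 2/1, 1/3, 1/3, 1/3, 4/3, 4/5, 1/5, 6/5, 6/5, 6/7, 8/7, 8/5.
The maximum over both is 8; one such subsequence is 10, 29, 10, 28, -2, 12, 6, 8.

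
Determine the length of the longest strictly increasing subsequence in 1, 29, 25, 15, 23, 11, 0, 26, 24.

Let dp[i] be the longest increasing subsequence ending at position i. Then dp = [1, 2, 2, 2, 3, 2, 1, 4, 4].
The maximum is 4; one witness is 1, 15, 23, 26 at positions 1,4,5,8.

4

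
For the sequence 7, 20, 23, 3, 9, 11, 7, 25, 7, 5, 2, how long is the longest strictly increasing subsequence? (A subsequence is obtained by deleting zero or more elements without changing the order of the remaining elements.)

4

One longest increasing subsequence is 7, 20, 23, 25 (positions 1,2,3,8), of length 4; no longer one exists.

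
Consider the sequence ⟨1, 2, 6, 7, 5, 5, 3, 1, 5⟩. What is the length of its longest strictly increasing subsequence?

One longest increasing subsequence is 1, 2, 6, 7 (positions 1,2,3,4), of length 4; no longer one exists.

4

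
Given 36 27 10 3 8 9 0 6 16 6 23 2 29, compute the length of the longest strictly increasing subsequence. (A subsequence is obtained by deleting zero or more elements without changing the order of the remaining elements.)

Let dp[i] be the longest increasing subsequence ending at position i. Then dp = [1, 1, 1, 1, 2, 3, 1, 2, 4, 2, 5, 2, 6].
The maximum is 6; one witness is 3, 8, 9, 16, 23, 29 at positions 4,5,6,9,11,13.

6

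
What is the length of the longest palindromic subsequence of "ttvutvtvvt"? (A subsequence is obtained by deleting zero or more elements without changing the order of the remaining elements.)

7

One longest palindromic subsequence is tvvtvvt (positions 1,3,6,7,8,9,10); it reads the same forward and backward, and the interval DP gives dp[1][10] = 7.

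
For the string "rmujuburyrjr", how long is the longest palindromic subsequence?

7

One longest palindromic subsequence is rjryrjr (positions 1,4,8,9,10,11,12); it reads the same forward and backward, and the interval DP gives dp[1][12] = 7.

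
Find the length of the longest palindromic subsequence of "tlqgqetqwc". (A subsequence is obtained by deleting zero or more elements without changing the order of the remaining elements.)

Using dp[i][j] = 2 + dp[i+1][j−1] if the ends match, else max(dp[i+1][j], dp[i][j−1]):
dp[1][10] = 5. A witness is tqgqt at positions 1,3,4,5,7.

5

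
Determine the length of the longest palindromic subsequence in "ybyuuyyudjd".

6

One longest palindromic subsequence is yyuuyy (positions 1,3,4,5,6,7); it reads the same forward and backward, and the interval DP gives dp[1][11] = 6.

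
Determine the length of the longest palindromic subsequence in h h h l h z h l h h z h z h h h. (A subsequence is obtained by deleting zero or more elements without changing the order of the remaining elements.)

13

One longest palindromic subsequence is hhhhzhhhzhhhh (positions 1,2,3,5,6,7,9,10,11,12,14,15,16); it reads the same forward and backward, and the interval DP gives dp[1][16] = 13.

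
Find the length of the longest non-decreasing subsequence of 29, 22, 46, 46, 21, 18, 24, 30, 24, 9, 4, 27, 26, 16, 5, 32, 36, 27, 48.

7

Let dp[i] be the longest non-decreasing subsequence ending at position i. Then dp = [1, 1, 2, 3, 1, 1, 2, 3, 3, 1, 1, 4, 4, 2, 2, 5, 6, 5, 7].
The maximum is 7; one witness is 22, 24, 24, 27, 32, 36, 48 at positions 2,7,9,12,16,17,19.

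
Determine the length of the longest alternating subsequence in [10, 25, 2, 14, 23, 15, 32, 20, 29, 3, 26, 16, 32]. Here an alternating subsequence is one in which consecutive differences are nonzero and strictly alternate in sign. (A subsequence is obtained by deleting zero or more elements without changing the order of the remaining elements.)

12

Track the best alternating length ending on an up-step vs a down-step at each position: up/down = 1/1, 2/1, 1/3, 4/3, 4/3, 4/5, 6/1, 6/7, 8/7, 4/9, 10/9, 10/11, 12/1.
The maximum over both is 12; one such subsequence is 10, 25, 2, 23, 15, 32, 20, 29, 3, 26, 16, 32.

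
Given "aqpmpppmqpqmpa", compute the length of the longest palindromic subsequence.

11

Using dp[i][j] = 2 + dp[i+1][j−1] if the ends match, else max(dp[i+1][j], dp[i][j−1]):
dp[1][14] = 11. A witness is aqpmpppmpqa at positions 1,2,3,4,5,6,7,8,10,11,14.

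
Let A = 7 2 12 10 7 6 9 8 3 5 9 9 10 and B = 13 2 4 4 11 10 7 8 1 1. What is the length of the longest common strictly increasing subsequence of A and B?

A longest common strictly increasing subsequence is 2, 7, 8 (length 3); it appears in order in both A and B, and no longer such subsequence exists.

3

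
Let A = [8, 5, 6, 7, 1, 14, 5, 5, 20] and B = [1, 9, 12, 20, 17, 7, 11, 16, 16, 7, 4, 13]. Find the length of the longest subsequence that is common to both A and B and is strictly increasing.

A longest common strictly increasing subsequence is 1, 20 (length 2); it appears in order in both A and B, and no longer such subsequence exists.

2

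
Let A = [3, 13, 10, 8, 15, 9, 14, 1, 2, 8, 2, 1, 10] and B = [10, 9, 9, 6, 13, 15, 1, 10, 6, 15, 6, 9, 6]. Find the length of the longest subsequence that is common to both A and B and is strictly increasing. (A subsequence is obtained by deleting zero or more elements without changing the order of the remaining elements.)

A longest common strictly increasing subsequence is 10, 15 (length 2); it appears in order in both A and B, and no longer such subsequence exists.

2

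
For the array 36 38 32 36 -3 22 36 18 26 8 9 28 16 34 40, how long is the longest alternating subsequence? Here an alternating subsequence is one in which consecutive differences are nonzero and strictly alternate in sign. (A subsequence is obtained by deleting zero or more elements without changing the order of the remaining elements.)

Track the best alternating length ending on an up-step vs a down-step at each position: up/down = 1/1, 2/1, 1/3, 4/3, 1/5, 6/5, 6/3, 6/7, 8/7, 6/9, 10/9, 10/7, 10/11, 12/7, 12/1.
The maximum over both is 12; one such subsequence is 36, 38, 32, 36, -3, 22, 18, 26, 8, 28, 16, 34.

12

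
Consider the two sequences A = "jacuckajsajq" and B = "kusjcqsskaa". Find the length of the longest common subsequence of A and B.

5

A longest common subsequence is jckaa (length 5); the LCS DP confirms no longer common subsequence exists.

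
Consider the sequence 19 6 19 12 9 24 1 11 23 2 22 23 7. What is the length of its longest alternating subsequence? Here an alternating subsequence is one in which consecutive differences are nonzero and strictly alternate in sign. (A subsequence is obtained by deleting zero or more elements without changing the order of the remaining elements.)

10

Track the best alternating length ending on an up-step vs a down-step at each position: up/down = 1/1, 1/2, 3/1, 3/4, 3/4, 5/1, 1/6, 7/6, 7/6, 7/8, 9/8, 9/6, 9/10.
The maximum over both is 10; one such subsequence is 19, 6, 19, 12, 24, 1, 11, 2, 22, 7.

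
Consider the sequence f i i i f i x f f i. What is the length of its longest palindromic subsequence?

6

One longest palindromic subsequence is fiiiif (positions 1,2,3,4,6,9); it reads the same forward and backward, and the interval DP gives dp[1][10] = 6.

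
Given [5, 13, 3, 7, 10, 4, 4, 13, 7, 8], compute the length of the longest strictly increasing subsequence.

Let dp[i] be the longest increasing subsequence ending at position i. Then dp = [1, 2, 1, 2, 3, 2, 2, 4, 3, 4].
The maximum is 4; one witness is 5, 7, 10, 13 at positions 1,4,5,8.

4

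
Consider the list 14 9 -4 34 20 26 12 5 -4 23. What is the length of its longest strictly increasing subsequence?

Scanning left to right, the best length ending at each element is: 14→1, 9→1, -4→1, 34→2, 20→2, 26→3, 12→2, 5→2, -4→1, 23→3.
So the longest increasing subsequence has length 3, e.g. 14, 20, 26.

3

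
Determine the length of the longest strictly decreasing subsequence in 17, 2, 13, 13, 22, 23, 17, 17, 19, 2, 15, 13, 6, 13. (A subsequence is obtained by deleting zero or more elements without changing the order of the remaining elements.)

Scanning left to right, the best length ending at each element is: 17→1, 2→2, 13→2, 13→2, 22→1, 23→1, 17→2, 17→2, 19→2, 2→3, 15→3, 13→4, 6→5, 13→4.
So the longest decreasing subsequence has length 5, e.g. 22, 17, 15, 13, 6.

5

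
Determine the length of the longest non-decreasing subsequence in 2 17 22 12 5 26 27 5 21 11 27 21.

One longest non-decreasing subsequence is 2, 17, 22, 26, 27, 27 (positions 1,2,3,6,7,11), of length 6; no longer one exists.

6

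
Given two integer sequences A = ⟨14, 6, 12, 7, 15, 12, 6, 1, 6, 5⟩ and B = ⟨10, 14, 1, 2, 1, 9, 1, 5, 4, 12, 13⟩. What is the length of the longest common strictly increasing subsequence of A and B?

For each value that appears in both, track the longest common increasing run ending there.
The best achievable length is 2; one witness is 1, 5 (A-positions 8,10, B-positions 3,8).

2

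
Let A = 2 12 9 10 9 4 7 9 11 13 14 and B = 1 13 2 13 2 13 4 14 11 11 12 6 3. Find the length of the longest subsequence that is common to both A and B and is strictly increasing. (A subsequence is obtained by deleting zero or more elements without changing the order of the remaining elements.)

3

For each value that appears in both, track the longest common increasing run ending there.
The best achievable length is 3; one witness is 2, 13, 14 (A-positions 1,10,11, B-positions 3,4,8).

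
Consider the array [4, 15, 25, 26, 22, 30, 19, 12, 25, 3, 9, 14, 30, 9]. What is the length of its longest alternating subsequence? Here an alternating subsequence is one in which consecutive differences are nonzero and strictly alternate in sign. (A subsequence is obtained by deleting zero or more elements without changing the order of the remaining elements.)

9

Track the best alternating length ending on an up-step vs a down-step at each position: up/down = 1/1, 2/1, 2/1, 2/1, 2/3, 4/1, 2/5, 2/5, 6/5, 1/7, 8/7, 8/7, 8/1, 8/9.
The maximum over both is 9; one such subsequence is 4, 25, 22, 30, 19, 25, 3, 14, 9.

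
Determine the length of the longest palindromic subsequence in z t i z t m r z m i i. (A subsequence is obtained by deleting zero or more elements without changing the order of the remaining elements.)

5

One longest palindromic subsequence is imzmi (positions 3,6,8,9,11); it reads the same forward and backward, and the interval DP gives dp[1][11] = 5.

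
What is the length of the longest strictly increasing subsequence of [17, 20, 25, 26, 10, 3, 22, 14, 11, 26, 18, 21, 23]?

Let dp[i] be the longest increasing subsequence ending at position i. Then dp = [1, 2, 3, 4, 1, 1, 3, 2, 2, 4, 3, 4, 5].
The maximum is 5; one witness is 10, 14, 18, 21, 23 at positions 5,8,11,12,13.

5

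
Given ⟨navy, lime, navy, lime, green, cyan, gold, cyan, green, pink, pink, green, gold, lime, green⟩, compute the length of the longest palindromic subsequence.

Using dp[i][j] = 2 + dp[i+1][j−1] if the ends match, else max(dp[i+1][j], dp[i][j−1]):
dp[1][15] = 8. A witness is green gold green pink pink green gold green at positions 5,7,9,10,11,12,13,15.

8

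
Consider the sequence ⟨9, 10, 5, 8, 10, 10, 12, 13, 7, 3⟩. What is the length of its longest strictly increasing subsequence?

Let dp[i] be the longest increasing subsequence ending at position i. Then dp = [1, 2, 1, 2, 3, 3, 4, 5, 2, 1].
The maximum is 5; one witness is 5, 8, 10, 12, 13 at positions 3,4,5,7,8.

5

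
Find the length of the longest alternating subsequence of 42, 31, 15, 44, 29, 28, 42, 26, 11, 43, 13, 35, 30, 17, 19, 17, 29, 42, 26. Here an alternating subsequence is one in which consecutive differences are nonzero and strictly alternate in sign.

14

Track the best alternating length ending on an up-step vs a down-step at each position: up/down = 1/1, 1/2, 1/2, 3/1, 3/4, 3/4, 5/4, 3/6, 1/6, 7/4, 7/8, 9/8, 9/10, 9/10, 11/10, 9/12, 13/10, 13/8, 13/14.
The maximum over both is 14; one such subsequence is 42, 31, 44, 29, 42, 26, 43, 13, 35, 17, 19, 17, 29, 26.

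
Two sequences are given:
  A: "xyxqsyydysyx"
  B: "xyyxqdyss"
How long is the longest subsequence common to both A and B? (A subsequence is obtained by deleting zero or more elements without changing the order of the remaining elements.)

7

A longest common subsequence is xyxqdys (length 7); the LCS DP confirms no longer common subsequence exists.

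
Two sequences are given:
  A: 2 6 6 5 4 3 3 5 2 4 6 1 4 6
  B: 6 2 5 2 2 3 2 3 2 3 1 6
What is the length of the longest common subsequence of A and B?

Backtracking the LCS table gives one alignment: 2 (A1,B2) → 5 (A4,B3) → 3 (A6,B6) → 3 (A7,B8) → 2 (A9,B9) → 1 (A12,B11) → 6 (A14,B12).
So the longest common subsequence has length 7.

7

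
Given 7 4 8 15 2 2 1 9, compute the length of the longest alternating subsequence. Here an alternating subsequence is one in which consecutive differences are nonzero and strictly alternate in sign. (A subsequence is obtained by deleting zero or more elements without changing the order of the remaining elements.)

Track the best alternating length ending on an up-step vs a down-step at each position: up/down = 1/1, 1/2, 3/1, 3/1, 1/4, 1/4, 1/4, 5/4.
The maximum over both is 5; one such subsequence is 7, 4, 8, 2, 9.

5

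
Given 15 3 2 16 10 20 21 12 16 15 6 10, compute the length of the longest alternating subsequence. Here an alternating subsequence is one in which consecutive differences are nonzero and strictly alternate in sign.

9

Track the best alternating length ending on an up-step vs a down-step at each position: up/down = 1/1, 1/2, 1/2, 3/1, 3/4, 5/1, 5/1, 5/6, 7/6, 7/8, 3/8, 9/8.
The maximum over both is 9; one such subsequence is 15, 3, 16, 10, 20, 12, 16, 6, 10.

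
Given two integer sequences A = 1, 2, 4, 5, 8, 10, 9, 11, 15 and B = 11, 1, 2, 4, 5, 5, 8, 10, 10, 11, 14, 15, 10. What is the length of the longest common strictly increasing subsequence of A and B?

A longest common strictly increasing subsequence is 1, 2, 4, 5, 8, 10, 11, 15 (length 8); it appears in order in both A and B, and no longer such subsequence exists.

8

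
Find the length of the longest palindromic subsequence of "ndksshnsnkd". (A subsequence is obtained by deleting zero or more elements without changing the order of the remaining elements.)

7

Using dp[i][j] = 2 + dp[i+1][j−1] if the ends match, else max(dp[i+1][j], dp[i][j−1]):
dp[1][11] = 7. A witness is dknsnkd at positions 2,3,7,8,9,10,11.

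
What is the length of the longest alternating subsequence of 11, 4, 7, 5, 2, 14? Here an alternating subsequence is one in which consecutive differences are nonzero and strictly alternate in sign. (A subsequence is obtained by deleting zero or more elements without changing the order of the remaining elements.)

Track the best alternating length ending on an up-step vs a down-step at each position: up/down = 1/1, 1/2, 3/2, 3/4, 1/4, 5/1.
The maximum over both is 5; one such subsequence is 11, 4, 7, 5, 14.

5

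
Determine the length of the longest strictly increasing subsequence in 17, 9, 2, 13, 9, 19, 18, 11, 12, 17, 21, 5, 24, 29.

8

Scanning left to right, the best length ending at each element is: 17→1, 9→1, 2→1, 13→2, 9→2, 19→3, 18→3, 11→3, 12→4, 17→5, 21→6, 5→2, 24→7, 29→8.
So the longest increasing subsequence has length 8, e.g. 2, 9, 11, 12, 17, 21, 24, 29.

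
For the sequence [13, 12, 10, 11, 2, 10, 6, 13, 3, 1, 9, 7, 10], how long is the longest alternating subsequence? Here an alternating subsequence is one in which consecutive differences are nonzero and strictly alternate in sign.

Track the best alternating length ending on an up-step vs a down-step at each position: up/down = 1/1, 1/2, 1/2, 3/2, 1/4, 5/4, 5/6, 7/1, 5/8, 1/8, 9/8, 9/10, 11/8.
The maximum over both is 11; one such subsequence is 13, 10, 11, 2, 10, 6, 13, 3, 9, 7, 10.

11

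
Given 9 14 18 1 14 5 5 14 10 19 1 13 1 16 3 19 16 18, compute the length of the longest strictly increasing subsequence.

Let dp[i] be the longest increasing subsequence ending at position i. Then dp = [1, 2, 3, 1, 2, 2, 2, 3, 3, 4, 1, 4, 1, 5, 2, 6, 5, 6].
The maximum is 6; one witness is 1, 5, 10, 13, 16, 19 at positions 4,6,9,12,14,16.

6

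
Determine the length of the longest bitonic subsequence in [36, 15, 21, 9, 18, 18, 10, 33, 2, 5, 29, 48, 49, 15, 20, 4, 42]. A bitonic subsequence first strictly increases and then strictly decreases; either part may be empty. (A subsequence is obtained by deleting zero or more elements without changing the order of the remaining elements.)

One longest bitonic subsequence is 15, 21, 33, 48, 49, 20, 4 (positions 2,3,8,12,13,15,16): it rises to 49 then falls. Length 7 is optimal.

7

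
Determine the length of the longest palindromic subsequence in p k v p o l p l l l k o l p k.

10

One longest palindromic subsequence is kpollllopk (positions 2,4,5,6,8,9,10,12,14,15); it reads the same forward and backward, and the interval DP gives dp[1][15] = 10.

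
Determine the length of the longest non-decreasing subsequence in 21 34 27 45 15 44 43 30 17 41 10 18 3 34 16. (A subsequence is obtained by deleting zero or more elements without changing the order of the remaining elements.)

One longest non-decreasing subsequence is 21, 27, 30, 41 (positions 1,3,8,10), of length 4; no longer one exists.

4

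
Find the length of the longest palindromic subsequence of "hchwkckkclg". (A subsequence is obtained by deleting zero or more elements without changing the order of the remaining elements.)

Using dp[i][j] = 2 + dp[i+1][j−1] if the ends match, else max(dp[i+1][j], dp[i][j−1]):
dp[1][11] = 5. A witness is ckkkc at positions 2,5,7,8,9.

5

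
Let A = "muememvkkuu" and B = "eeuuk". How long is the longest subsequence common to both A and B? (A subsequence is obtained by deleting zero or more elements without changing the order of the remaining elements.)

A longest common subsequence is eeuu (length 4); the LCS DP confirms no longer common subsequence exists.

4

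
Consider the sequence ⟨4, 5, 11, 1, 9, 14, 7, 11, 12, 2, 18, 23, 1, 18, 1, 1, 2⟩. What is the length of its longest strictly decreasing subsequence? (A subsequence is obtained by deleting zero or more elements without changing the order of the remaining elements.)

5

Let dp[i] be the longest decreasing subsequence ending at position i. Then dp = [1, 1, 1, 2, 2, 1, 3, 2, 2, 4, 1, 1, 5, 2, 5, 5, 4].
The maximum is 5; one witness is 11, 9, 7, 2, 1 at positions 3,5,7,10,13.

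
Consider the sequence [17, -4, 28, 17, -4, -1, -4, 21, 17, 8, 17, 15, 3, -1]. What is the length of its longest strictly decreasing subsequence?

6

Scanning left to right, the best length ending at each element is: 17→1, -4→2, 28→1, 17→2, -4→3, -1→3, -4→4, 21→2, 17→3, 8→4, 17→3, 15→4, 3→5, -1→6.
So the longest decreasing subsequence has length 6, e.g. 28, 21, 17, 8, 3, -1.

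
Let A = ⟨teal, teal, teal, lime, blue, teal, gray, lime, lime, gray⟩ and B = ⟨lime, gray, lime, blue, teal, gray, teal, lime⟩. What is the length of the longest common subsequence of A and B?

5

A longest common subsequence is lime, blue, teal, gray, lime (length 5); the LCS DP confirms no longer common subsequence exists.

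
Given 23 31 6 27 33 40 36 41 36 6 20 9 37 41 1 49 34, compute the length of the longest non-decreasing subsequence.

Let dp[i] be the longest non-decreasing subsequence ending at position i. Then dp = [1, 2, 1, 2, 3, 4, 4, 5, 5, 2, 3, 3, 6, 7, 1, 8, 4].
The maximum is 8; one witness is 23, 31, 33, 36, 36, 37, 41, 49 at positions 1,2,5,7,9,13,14,16.

8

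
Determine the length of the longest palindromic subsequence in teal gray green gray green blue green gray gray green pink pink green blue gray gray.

One longest palindromic subsequence is gray gray blue green pink pink green blue gray gray (positions 2,4,6,7,11,12,13,14,15,16); it reads the same forward and backward, and the interval DP gives dp[1][16] = 10.

10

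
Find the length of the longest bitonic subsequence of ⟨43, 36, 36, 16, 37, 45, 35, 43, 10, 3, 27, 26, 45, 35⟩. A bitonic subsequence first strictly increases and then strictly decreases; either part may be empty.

6

Let inc[i] be the LIS ending at i and dec[i] the longest strictly decreasing subsequence starting at i. inc = [1, 1, 1, 1, 2, 3, 2, 3, 1, 1, 2, 2, 4, 3], dec = [5, 4, 4, 3, 4, 4, 3, 3, 2, 1, 2, 1, 2, 1].
max_i inc[i]+dec[i]−1 = 6, with one witness 36, 37, 45, 43, 27, 26.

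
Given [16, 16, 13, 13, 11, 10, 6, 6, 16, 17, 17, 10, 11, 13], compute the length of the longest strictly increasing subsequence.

Let dp[i] be the longest increasing subsequence ending at position i. Then dp = [1, 1, 1, 1, 1, 1, 1, 1, 2, 3, 3, 2, 3, 4].
The maximum is 4; one witness is 6, 10, 11, 13 at positions 7,12,13,14.

4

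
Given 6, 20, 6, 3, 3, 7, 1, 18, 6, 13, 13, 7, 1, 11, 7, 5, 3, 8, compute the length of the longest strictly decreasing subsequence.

One longest decreasing subsequence is 20, 18, 13, 11, 7, 5, 3 (positions 2,8,10,14,15,16,17), of length 7; no longer one exists.

7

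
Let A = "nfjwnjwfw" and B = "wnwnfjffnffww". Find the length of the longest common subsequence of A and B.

6

Backtracking the LCS table gives one alignment: n (A1,B4) → f (A2,B5) → j (A3,B6) → n (A5,B9) → w (A7,B12) → w (A9,B13).
So the longest common subsequence has length 6.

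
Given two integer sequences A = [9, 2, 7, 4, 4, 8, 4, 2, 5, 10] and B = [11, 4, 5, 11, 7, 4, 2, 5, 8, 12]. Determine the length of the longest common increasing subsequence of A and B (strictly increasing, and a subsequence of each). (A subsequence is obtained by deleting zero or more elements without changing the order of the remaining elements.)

2

A longest common strictly increasing subsequence is 4, 5 (length 2); it appears in order in both A and B, and no longer such subsequence exists.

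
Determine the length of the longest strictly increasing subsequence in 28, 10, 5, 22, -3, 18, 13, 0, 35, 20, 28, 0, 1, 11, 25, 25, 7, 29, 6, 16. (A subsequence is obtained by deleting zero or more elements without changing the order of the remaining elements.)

6

Let dp[i] be the longest increasing subsequence ending at position i. Then dp = [1, 1, 1, 2, 1, 2, 2, 2, 3, 3, 4, 2, 3, 4, 5, 5, 4, 6, 4, 5].
The maximum is 6; one witness is -3, 0, 1, 11, 25, 29 at positions 5,8,13,14,15,18.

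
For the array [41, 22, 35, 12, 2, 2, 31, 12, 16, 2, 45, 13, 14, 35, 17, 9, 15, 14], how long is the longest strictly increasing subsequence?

5

Let dp[i] be the longest increasing subsequence ending at position i. Then dp = [1, 1, 2, 1, 1, 1, 2, 2, 3, 1, 4, 3, 4, 5, 5, 2, 5, 4].
The maximum is 5; one witness is 2, 12, 13, 14, 35 at positions 5,8,12,13,14.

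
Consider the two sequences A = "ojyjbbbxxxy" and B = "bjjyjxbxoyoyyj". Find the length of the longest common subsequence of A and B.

6

A longest common subsequence is jyjbxy (length 6); the LCS DP confirms no longer common subsequence exists.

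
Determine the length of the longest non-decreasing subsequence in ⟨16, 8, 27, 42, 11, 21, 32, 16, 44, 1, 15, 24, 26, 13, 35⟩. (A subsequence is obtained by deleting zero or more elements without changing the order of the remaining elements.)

6

Scanning left to right, the best length ending at each element is: 16→1, 8→1, 27→2, 42→3, 11→2, 21→3, 32→4, 16→3, 44→5, 1→1, 15→3, 24→4, 26→5, 13→3, 35→6.
So the longest non-decreasing subsequence has length 6, e.g. 8, 11, 21, 24, 26, 35.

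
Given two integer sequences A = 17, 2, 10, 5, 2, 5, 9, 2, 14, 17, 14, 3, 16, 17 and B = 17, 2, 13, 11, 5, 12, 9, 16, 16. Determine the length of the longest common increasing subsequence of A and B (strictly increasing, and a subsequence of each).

A longest common strictly increasing subsequence is 2, 5, 9, 16 (length 4); it appears in order in both A and B, and no longer such subsequence exists.

4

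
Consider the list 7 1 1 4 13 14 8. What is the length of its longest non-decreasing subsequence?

Let dp[i] be the longest non-decreasing subsequence ending at position i. Then dp = [1, 1, 2, 3, 4, 5, 4].
The maximum is 5; one witness is 1, 1, 4, 13, 14 at positions 2,3,4,5,6.

5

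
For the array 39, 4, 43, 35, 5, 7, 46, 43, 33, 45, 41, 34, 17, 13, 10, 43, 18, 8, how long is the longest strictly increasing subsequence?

6

Let dp[i] be the longest increasing subsequence ending at position i. Then dp = [1, 1, 2, 2, 2, 3, 4, 4, 4, 5, 5, 5, 4, 4, 4, 6, 5, 4].
The maximum is 6; one witness is 4, 5, 7, 33, 41, 43 at positions 2,5,6,9,11,16.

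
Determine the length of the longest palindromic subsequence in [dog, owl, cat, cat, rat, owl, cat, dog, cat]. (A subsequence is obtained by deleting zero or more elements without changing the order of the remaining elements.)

6

One longest palindromic subsequence is dog owl cat cat owl dog (positions 1,2,3,4,6,8); it reads the same forward and backward, and the interval DP gives dp[1][9] = 6.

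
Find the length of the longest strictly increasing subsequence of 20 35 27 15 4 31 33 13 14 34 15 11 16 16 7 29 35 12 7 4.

Let dp[i] be the longest increasing subsequence ending at position i. Then dp = [1, 2, 2, 1, 1, 3, 4, 2, 3, 5, 4, 2, 5, 5, 2, 6, 7, 3, 2, 1].
The maximum is 7; one witness is 4, 13, 14, 15, 16, 29, 35 at positions 5,8,9,11,13,16,17.

7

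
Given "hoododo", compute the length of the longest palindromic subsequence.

Using dp[i][j] = 2 + dp[i+1][j−1] if the ends match, else max(dp[i+1][j], dp[i][j−1]):
dp[1][7] = 5. A witness is ododo at positions 2,4,5,6,7.

5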